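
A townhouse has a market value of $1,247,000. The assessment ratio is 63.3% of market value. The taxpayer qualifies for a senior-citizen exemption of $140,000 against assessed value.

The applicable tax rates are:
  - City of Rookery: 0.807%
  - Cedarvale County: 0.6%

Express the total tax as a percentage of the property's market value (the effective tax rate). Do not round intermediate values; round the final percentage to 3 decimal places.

0.733%

Assessed value = $1,247,000 × 0.633 = $789,351
Taxable value = $789,351 − $140,000 = $649,351
City of Rookery: $649,351 × 0.00807 = $5,240.26257
Cedarvale County: $649,351 × 0.006 = $3,896.106
Total tax = $9,136.36857
Effective rate = $9,136.36857 ÷ $1,247,000 = 0.733% of market value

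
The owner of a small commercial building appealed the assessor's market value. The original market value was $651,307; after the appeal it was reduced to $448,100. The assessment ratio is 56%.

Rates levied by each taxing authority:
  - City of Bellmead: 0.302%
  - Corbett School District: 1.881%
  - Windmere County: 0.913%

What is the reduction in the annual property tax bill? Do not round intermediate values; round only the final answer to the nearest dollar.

Old assessed value = $651,307 × 0.56 = $364,731.92
New assessed value = $448,100 × 0.56 = $250,936
Combined rate = 0.00302 + 0.01881 + 0.00913 = 0.03096
Old tax = $364,731.92 × 0.03096 = $11,292.1002432
New tax = $250,936 × 0.03096 = $7,768.97856
Reduction = $11,292.1002432 − $7,768.97856 = $3,523.1216832

$3,523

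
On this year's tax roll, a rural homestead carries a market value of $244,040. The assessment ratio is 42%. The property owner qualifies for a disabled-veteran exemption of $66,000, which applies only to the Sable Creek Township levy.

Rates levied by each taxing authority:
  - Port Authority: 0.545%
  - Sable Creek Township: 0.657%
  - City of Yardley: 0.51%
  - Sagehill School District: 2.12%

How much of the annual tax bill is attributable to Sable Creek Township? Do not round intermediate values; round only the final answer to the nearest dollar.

Assessed value = $244,040 × 0.42 = $102,496.8
Sable Creek Township taxable value = $102,496.8 − $66,000 = $36,496.8
Sable Creek Township levy = $36,496.8 × 0.00657 = $239.783976

$240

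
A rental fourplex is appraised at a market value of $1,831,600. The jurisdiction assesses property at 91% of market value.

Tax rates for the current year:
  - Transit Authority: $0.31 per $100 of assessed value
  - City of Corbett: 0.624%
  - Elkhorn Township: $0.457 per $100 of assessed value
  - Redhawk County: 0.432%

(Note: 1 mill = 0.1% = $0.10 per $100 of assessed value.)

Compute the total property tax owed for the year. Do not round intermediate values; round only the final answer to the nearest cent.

$30,384.96

Assessed value = $1,831,600 × 0.91 = $1,666,756
Transit Authority: $1,666,756 × 0.0031 = $5,166.9436
City of Corbett: $1,666,756 × 0.00624 = $10,400.55744
Elkhorn Township: $1,666,756 × 0.00457 = $7,617.07492
Redhawk County: $1,666,756 × 0.00432 = $7,200.38592
Total = $30,384.96188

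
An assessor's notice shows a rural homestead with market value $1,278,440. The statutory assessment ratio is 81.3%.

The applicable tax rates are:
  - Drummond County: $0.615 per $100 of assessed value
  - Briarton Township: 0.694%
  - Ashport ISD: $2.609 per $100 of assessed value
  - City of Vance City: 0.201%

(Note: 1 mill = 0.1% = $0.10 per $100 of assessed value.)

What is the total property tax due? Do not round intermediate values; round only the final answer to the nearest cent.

$42,811.72

Assessed value = $1,278,440 × 0.813 = $1,039,371.72
Drummond County: $1,039,371.72 × 0.00615 = $6,392.136078
Briarton Township: $1,039,371.72 × 0.00694 = $7,213.2397368
Ashport ISD: $1,039,371.72 × 0.02609 = $27,117.2081748
City of Vance City: $1,039,371.72 × 0.00201 = $2,089.1371572
Total = $42,811.7211468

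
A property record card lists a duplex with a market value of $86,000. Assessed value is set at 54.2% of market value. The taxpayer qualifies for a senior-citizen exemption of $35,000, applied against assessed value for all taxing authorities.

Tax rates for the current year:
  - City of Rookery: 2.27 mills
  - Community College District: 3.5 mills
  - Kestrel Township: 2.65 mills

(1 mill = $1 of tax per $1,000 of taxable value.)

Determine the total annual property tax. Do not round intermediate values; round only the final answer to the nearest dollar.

Assessed value = $86,000 × 0.542 = $46,612
Taxable value = $46,612 − $35,000 = $11,612
City of Rookery: $11,612 × 0.00227 = $26.35924
Community College District: $11,612 × 0.0035 = $40.642
Kestrel Township: $11,612 × 0.00265 = $30.7718
Total = $26.35924 + $40.642 + $30.7718 = $97.77304

$98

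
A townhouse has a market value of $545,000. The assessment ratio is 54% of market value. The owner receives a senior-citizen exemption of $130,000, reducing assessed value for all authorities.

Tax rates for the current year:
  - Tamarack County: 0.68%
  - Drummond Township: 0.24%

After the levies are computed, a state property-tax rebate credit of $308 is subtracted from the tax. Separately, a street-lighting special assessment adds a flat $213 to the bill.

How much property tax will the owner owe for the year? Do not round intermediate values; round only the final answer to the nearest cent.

Assessed value = $545,000 × 0.54 = $294,300
Taxable value = $294,300 − $130,000 = $164,300
Tamarack County: $164,300 × 0.0068 = $1,117.24
Drummond Township: $164,300 × 0.0024 = $394.32
Levies subtotal = $1,511.56
After credit = $1,511.56 − $308 = $1,203.56
Total = $1,203.56 + $213 = $1,416.56

$1,416.56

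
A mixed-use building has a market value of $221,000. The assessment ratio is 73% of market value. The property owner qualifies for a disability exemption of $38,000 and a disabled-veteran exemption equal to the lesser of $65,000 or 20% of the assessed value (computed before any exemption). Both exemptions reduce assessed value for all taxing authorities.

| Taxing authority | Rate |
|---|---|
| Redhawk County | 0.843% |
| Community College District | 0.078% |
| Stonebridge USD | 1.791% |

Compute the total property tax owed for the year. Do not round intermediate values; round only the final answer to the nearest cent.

$2,469.66

Assessed value = $221,000 × 0.73 = $161,330
Disabled-veteran exemption = min($65,000, 20% × $161,330) = min($65,000, $32,266) = $32,266 (percentage binds)
Taxable value = $161,330 − $38,000 − $32,266 = $91,064
Redhawk County: $91,064 × 0.00843 = $767.66952
Community College District: $91,064 × 0.00078 = $71.02992
Stonebridge USD: $91,064 × 0.01791 = $1,630.95624
Total = $2,469.65568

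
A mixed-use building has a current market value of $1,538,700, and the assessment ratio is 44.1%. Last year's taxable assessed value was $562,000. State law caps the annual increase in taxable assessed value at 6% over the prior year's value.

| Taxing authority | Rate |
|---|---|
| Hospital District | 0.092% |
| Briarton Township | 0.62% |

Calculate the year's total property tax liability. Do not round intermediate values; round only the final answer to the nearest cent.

Uncapped assessed value = $1,538,700 × 0.441 = $678,566.7
Cap limit = $562,000 × 1.06 = $595,720
Taxable assessed value = min($678,566.7, $595,720) = $595,720 (cap binds)
Hospital District: $595,720 × 0.00092 = $548.0624
Briarton Township: $595,720 × 0.0062 = $3,693.464
Total = $4,241.5264

$4,241.53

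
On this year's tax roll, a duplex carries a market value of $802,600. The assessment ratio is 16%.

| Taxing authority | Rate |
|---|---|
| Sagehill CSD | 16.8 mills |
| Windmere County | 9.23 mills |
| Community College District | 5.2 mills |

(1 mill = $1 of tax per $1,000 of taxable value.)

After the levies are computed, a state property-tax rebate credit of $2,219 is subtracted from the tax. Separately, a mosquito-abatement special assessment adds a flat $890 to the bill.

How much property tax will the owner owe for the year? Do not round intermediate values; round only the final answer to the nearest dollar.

$2,681

Assessed value = $802,600 × 0.16 = $128,416
Sagehill CSD: $128,416 × 0.0168 = $2,157.3888
Windmere County: $128,416 × 0.00923 = $1,185.27968
Community College District: $128,416 × 0.0052 = $667.7632
Levies subtotal = $4,010.43168
After credit = $4,010.43168 − $2,219 = $1,791.43168
Total = $1,791.43168 + $890 = $2,681.43168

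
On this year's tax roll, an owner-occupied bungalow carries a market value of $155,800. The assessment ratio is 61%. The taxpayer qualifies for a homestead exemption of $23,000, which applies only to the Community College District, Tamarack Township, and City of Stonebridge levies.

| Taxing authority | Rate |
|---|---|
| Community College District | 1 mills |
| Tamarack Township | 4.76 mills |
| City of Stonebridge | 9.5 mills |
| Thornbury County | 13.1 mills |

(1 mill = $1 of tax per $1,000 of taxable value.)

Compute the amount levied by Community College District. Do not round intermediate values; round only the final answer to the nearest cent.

Assessed value = $155,800 × 0.61 = $95,038
Community College District taxable value = $95,038 − $23,000 = $72,038
Community College District levy = $72,038 × 0.001 = $72.038

$72.04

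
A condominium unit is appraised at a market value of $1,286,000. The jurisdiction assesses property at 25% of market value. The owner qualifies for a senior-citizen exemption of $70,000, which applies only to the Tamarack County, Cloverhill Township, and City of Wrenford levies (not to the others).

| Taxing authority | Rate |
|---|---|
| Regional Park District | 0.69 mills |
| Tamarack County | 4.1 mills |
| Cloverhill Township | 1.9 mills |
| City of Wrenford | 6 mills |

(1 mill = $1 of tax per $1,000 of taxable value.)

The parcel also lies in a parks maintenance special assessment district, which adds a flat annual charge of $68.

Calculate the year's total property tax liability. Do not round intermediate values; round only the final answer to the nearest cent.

Assessed value = $1,286,000 × 0.25 = $321,500
Regional Park District: $321,500 × 0.00069 = $221.835
Tamarack County: ($321,500 − $70,000) × 0.0041 = $251,500 × 0.0041 = $1,031.15
Cloverhill Township: ($321,500 − $70,000) × 0.0019 = $251,500 × 0.0019 = $477.85
City of Wrenford: ($321,500 − $70,000) × 0.006 = $251,500 × 0.006 = $1,509
Levies subtotal = $3,239.835
Total = $3,239.835 + $68 = $3,307.835

$3,307.84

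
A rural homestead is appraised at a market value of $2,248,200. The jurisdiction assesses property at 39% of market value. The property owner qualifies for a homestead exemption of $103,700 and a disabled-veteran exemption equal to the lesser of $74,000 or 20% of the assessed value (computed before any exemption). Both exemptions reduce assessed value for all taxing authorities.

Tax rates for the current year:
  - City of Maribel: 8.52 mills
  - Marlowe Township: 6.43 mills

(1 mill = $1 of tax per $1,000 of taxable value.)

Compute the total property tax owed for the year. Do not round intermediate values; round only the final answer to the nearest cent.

$10,451.52

Assessed value = $2,248,200 × 0.39 = $876,798
Disabled-veteran exemption = min($74,000, 20% × $876,798) = min($74,000, $175,359.6) = $74,000 (dollar cap binds)
Taxable value = $876,798 − $103,700 − $74,000 = $699,098
City of Maribel: $699,098 × 0.00852 = $5,956.31496
Marlowe Township: $699,098 × 0.00643 = $4,495.20014
Total = $10,451.5151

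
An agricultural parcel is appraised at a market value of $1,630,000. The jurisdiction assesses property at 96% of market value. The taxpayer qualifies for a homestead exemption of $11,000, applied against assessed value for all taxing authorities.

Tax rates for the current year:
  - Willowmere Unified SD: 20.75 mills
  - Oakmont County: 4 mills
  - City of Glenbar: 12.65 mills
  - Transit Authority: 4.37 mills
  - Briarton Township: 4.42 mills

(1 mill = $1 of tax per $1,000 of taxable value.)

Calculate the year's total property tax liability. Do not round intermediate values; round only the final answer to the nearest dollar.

Assessed value = $1,630,000 × 0.96 = $1,564,800
Taxable value = $1,564,800 − $11,000 = $1,553,800
Willowmere Unified SD: $1,553,800 × 0.02075 = $32,241.35
Oakmont County: $1,553,800 × 0.004 = $6,215.2
City of Glenbar: $1,553,800 × 0.01265 = $19,655.57
Transit Authority: $1,553,800 × 0.00437 = $6,790.106
Briarton Township: $1,553,800 × 0.00442 = $6,867.796
Total = $32,241.35 + $6,215.2 + $19,655.57 + $6,790.106 + $6,867.796 = $71,770.022

$71,770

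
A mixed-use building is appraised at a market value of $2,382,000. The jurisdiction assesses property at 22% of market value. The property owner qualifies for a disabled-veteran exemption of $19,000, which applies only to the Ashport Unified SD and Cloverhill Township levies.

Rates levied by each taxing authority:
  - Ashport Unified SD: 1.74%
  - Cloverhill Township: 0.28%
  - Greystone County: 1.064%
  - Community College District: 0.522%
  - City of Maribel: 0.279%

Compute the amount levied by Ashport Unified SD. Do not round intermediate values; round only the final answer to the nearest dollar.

$8,788

Assessed value = $2,382,000 × 0.22 = $524,040
Ashport Unified SD taxable value = $524,040 − $19,000 = $505,040
Ashport Unified SD levy = $505,040 × 0.0174 = $8,787.696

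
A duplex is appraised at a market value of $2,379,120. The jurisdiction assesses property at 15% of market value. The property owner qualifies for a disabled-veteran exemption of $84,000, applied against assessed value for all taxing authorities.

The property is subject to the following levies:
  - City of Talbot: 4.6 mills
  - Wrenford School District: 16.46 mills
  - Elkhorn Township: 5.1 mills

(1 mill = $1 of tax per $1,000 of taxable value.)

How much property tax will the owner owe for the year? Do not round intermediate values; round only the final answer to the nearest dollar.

Assessed value = $2,379,120 × 0.15 = $356,868
Taxable value = $356,868 − $84,000 = $272,868
City of Talbot: $272,868 × 0.0046 = $1,255.1928
Wrenford School District: $272,868 × 0.01646 = $4,491.40728
Elkhorn Township: $272,868 × 0.0051 = $1,391.6268
Total = $1,255.1928 + $4,491.40728 + $1,391.6268 = $7,138.22688

$7,138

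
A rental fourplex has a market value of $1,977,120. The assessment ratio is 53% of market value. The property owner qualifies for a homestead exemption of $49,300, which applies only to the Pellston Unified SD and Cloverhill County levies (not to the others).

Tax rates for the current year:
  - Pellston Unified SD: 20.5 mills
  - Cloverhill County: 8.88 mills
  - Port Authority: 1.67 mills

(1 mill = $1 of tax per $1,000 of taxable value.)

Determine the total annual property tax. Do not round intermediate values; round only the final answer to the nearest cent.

Assessed value = $1,977,120 × 0.53 = $1,047,873.6
Pellston Unified SD: ($1,047,873.6 − $49,300) × 0.0205 = $998,573.6 × 0.0205 = $20,470.7588
Cloverhill County: ($1,047,873.6 − $49,300) × 0.00888 = $998,573.6 × 0.00888 = $8,867.333568
Port Authority: $1,047,873.6 × 0.00167 = $1,749.948912
Total = $31,088.04128

$31,088.04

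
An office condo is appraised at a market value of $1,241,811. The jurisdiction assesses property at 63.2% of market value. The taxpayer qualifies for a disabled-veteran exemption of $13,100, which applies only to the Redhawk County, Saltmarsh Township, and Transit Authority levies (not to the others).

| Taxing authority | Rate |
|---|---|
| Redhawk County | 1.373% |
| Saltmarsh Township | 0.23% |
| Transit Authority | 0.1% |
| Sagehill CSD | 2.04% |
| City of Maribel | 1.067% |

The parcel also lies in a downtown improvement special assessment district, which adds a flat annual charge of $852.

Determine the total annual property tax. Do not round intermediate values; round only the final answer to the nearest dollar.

$38,379

Assessed value = $1,241,811 × 0.632 = $784,824.552
Redhawk County: ($784,824.552 − $13,100) × 0.01373 = $771,724.552 × 0.01373 = $10,595.77809896
Saltmarsh Township: ($784,824.552 − $13,100) × 0.0023 = $771,724.552 × 0.0023 = $1,774.9664696
Transit Authority: ($784,824.552 − $13,100) × 0.001 = $771,724.552 × 0.001 = $771.724552
Sagehill CSD: $784,824.552 × 0.0204 = $16,010.4208608
City of Maribel: $784,824.552 × 0.01067 = $8,374.07796984
Levies subtotal = $37,526.9679512
Total = $37,526.9679512 + $852 = $38,378.9679512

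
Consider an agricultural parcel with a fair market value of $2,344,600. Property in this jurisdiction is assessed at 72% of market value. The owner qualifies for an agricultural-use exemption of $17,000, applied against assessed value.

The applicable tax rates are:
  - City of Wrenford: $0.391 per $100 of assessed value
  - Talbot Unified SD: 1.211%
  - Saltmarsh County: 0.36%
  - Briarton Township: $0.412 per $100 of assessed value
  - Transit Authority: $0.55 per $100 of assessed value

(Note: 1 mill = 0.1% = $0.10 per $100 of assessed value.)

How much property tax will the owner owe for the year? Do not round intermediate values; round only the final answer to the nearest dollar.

$48,863

Assessed value = $2,344,600 × 0.72 = $1,688,112
Taxable value = $1,688,112 − $17,000 = $1,671,112
City of Wrenford: $1,671,112 × 0.00391 = $6,534.04792
Talbot Unified SD: $1,671,112 × 0.01211 = $20,237.16632
Saltmarsh County: $1,671,112 × 0.0036 = $6,016.0032
Briarton Township: $1,671,112 × 0.00412 = $6,884.98144
Transit Authority: $1,671,112 × 0.0055 = $9,191.116
Total = $48,863.31488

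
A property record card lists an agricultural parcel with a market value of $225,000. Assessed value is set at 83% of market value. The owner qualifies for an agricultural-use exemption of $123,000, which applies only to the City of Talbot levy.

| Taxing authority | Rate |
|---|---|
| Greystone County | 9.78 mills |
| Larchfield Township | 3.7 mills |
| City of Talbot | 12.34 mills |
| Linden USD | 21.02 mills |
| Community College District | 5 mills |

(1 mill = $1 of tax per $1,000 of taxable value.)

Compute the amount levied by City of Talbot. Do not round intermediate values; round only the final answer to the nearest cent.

$786.68

Assessed value = $225,000 × 0.83 = $186,750
City of Talbot taxable value = $186,750 − $123,000 = $63,750
City of Talbot levy = $63,750 × 0.01234 = $786.675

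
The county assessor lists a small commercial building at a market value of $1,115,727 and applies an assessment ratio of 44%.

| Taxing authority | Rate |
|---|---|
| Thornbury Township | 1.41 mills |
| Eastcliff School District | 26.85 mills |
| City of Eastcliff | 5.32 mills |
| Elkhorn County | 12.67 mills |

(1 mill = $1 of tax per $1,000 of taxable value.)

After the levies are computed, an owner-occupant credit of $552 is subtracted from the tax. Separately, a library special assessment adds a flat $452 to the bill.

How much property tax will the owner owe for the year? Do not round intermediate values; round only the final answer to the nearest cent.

Assessed value = $1,115,727 × 0.44 = $490,919.88
Thornbury Township: $490,919.88 × 0.00141 = $692.1970308
Eastcliff School District: $490,919.88 × 0.02685 = $13,181.198778
City of Eastcliff: $490,919.88 × 0.00532 = $2,611.6937616
Elkhorn County: $490,919.88 × 0.01267 = $6,219.9548796
Levies subtotal = $22,705.04445
After credit = $22,705.04445 − $552 = $22,153.04445
Total = $22,153.04445 + $452 = $22,605.04445

$22,605.04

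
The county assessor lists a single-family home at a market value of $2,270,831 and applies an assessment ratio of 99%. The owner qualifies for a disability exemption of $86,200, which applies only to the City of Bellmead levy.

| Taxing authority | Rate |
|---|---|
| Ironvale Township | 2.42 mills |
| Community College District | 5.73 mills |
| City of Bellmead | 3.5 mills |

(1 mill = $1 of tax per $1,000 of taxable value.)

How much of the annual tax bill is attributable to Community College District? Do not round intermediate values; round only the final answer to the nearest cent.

Assessed value = $2,270,831 × 0.99 = $2,248,122.69
Community College District taxable value = $2,248,122.69 (exemption does not apply)
Community College District levy = $2,248,122.69 × 0.00573 = $12,881.7430137

$12,881.74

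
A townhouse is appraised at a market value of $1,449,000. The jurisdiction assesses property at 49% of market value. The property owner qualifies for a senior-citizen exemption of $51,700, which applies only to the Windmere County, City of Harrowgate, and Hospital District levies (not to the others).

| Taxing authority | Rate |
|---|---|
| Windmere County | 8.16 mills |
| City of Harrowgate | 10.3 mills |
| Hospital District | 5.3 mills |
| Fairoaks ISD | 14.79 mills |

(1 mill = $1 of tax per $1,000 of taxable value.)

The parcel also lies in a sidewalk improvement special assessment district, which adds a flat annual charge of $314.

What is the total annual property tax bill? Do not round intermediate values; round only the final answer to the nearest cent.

$26,456.49

Assessed value = $1,449,000 × 0.49 = $710,010
Windmere County: ($710,010 − $51,700) × 0.00816 = $658,310 × 0.00816 = $5,371.8096
City of Harrowgate: ($710,010 − $51,700) × 0.0103 = $658,310 × 0.0103 = $6,780.593
Hospital District: ($710,010 − $51,700) × 0.0053 = $658,310 × 0.0053 = $3,489.043
Fairoaks ISD: $710,010 × 0.01479 = $10,501.0479
Levies subtotal = $26,142.4935
Total = $26,142.4935 + $314 = $26,456.4935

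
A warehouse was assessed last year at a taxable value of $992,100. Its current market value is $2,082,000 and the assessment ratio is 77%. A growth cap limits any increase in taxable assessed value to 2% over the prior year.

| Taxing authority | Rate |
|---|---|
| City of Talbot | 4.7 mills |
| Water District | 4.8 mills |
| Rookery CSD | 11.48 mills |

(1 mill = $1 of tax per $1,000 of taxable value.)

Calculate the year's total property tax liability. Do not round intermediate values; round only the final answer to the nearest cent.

Uncapped assessed value = $2,082,000 × 0.77 = $1,603,140
Cap limit = $992,100 × 1.02 = $1,011,942
Taxable assessed value = min($1,603,140, $1,011,942) = $1,011,942 (cap binds)
City of Talbot: $1,011,942 × 0.0047 = $4,756.1274
Water District: $1,011,942 × 0.0048 = $4,857.3216
Rookery CSD: $1,011,942 × 0.01148 = $11,617.09416
Total = $21,230.54316

$21,230.54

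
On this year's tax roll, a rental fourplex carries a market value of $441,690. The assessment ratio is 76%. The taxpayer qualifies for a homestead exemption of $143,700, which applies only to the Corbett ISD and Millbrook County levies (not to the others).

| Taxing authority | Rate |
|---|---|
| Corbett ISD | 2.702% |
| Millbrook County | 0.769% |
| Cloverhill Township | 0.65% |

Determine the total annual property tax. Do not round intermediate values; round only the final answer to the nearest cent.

Assessed value = $441,690 × 0.76 = $335,684.4
Corbett ISD: ($335,684.4 − $143,700) × 0.02702 = $191,984.4 × 0.02702 = $5,187.418488
Millbrook County: ($335,684.4 − $143,700) × 0.00769 = $191,984.4 × 0.00769 = $1,476.360036
Cloverhill Township: $335,684.4 × 0.0065 = $2,181.9486
Total = $8,845.727124

$8,845.73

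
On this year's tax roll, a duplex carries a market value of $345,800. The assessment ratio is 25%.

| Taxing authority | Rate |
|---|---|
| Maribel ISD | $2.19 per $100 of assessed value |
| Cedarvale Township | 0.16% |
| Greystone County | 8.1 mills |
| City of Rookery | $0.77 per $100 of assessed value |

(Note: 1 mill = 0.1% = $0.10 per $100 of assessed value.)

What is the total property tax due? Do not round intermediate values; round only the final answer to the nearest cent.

Assessed value = $345,800 × 0.25 = $86,450
Maribel ISD: $86,450 × 0.0219 = $1,893.255
Cedarvale Township: $86,450 × 0.0016 = $138.32
Greystone County: $86,450 × 0.0081 = $700.245
City of Rookery: $86,450 × 0.0077 = $665.665
Total = $3,397.485

$3,397.49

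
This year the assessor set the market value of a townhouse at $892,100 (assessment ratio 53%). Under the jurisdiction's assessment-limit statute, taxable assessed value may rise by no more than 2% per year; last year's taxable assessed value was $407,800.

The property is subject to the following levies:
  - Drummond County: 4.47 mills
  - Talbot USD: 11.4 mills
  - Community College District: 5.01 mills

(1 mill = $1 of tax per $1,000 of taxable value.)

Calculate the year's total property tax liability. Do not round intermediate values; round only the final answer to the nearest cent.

Uncapped assessed value = $892,100 × 0.53 = $472,813
Cap limit = $407,800 × 1.02 = $415,956
Taxable assessed value = min($472,813, $415,956) = $415,956 (cap binds)
Drummond County: $415,956 × 0.00447 = $1,859.32332
Talbot USD: $415,956 × 0.0114 = $4,741.8984
Community College District: $415,956 × 0.00501 = $2,083.93956
Total = $8,685.16128

$8,685.16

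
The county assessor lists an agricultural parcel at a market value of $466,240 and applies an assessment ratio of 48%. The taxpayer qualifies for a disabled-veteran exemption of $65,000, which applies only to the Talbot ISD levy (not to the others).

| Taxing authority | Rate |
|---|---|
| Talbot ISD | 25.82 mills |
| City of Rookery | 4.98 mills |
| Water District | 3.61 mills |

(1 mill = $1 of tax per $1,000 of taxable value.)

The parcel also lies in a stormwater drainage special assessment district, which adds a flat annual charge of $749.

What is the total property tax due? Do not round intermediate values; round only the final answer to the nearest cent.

Assessed value = $466,240 × 0.48 = $223,795.2
Talbot ISD: ($223,795.2 − $65,000) × 0.02582 = $158,795.2 × 0.02582 = $4,100.092064
City of Rookery: $223,795.2 × 0.00498 = $1,114.500096
Water District: $223,795.2 × 0.00361 = $807.900672
Levies subtotal = $6,022.492832
Total = $6,022.492832 + $749 = $6,771.492832

$6,771.49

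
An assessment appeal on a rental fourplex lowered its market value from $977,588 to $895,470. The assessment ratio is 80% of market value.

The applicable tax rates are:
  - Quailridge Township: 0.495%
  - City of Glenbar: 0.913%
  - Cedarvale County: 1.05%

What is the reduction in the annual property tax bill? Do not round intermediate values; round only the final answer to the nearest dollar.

Old assessed value = $977,588 × 0.8 = $782,070.4
New assessed value = $895,470 × 0.8 = $716,376
Combined rate = 0.00495 + 0.00913 + 0.0105 = 0.02458
Old tax = $782,070.4 × 0.02458 = $19,223.290432
New tax = $716,376 × 0.02458 = $17,608.52208
Reduction = $19,223.290432 − $17,608.52208 = $1,614.768352

$1,615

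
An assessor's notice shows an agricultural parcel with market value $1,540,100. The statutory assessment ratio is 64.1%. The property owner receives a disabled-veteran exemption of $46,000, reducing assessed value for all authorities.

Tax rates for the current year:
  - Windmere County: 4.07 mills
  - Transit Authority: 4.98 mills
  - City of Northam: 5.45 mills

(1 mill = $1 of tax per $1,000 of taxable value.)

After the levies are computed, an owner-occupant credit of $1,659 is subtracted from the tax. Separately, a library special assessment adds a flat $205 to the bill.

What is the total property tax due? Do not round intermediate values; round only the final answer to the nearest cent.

Assessed value = $1,540,100 × 0.641 = $987,204.1
Taxable value = $987,204.1 − $46,000 = $941,204.1
Windmere County: $941,204.1 × 0.00407 = $3,830.700687
Transit Authority: $941,204.1 × 0.00498 = $4,687.196418
City of Northam: $941,204.1 × 0.00545 = $5,129.562345
Levies subtotal = $13,647.45945
After credit = $13,647.45945 − $1,659 = $11,988.45945
Total = $11,988.45945 + $205 = $12,193.45945

$12,193.46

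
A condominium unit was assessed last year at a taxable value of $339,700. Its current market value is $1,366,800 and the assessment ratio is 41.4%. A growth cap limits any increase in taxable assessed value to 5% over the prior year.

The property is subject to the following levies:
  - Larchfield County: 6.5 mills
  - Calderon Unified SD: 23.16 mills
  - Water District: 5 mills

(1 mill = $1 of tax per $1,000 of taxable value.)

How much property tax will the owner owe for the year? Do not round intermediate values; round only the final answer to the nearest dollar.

$12,363

Uncapped assessed value = $1,366,800 × 0.414 = $565,855.2
Cap limit = $339,700 × 1.05 = $356,685
Taxable assessed value = min($565,855.2, $356,685) = $356,685 (cap binds)
Larchfield County: $356,685 × 0.0065 = $2,318.4525
Calderon Unified SD: $356,685 × 0.02316 = $8,260.8246
Water District: $356,685 × 0.005 = $1,783.425
Total = $12,362.7021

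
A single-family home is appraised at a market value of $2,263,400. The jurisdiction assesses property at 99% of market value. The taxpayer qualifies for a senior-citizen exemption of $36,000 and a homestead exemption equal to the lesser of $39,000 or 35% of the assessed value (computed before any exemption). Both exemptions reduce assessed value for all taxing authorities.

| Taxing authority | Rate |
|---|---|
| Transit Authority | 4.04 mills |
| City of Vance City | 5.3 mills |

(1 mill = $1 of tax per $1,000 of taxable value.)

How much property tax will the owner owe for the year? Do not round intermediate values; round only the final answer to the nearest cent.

Assessed value = $2,263,400 × 0.99 = $2,240,766
Homestead exemption = min($39,000, 35% × $2,240,766) = min($39,000, $784,268.1) = $39,000 (dollar cap binds)
Taxable value = $2,240,766 − $36,000 − $39,000 = $2,165,766
Transit Authority: $2,165,766 × 0.00404 = $8,749.69464
City of Vance City: $2,165,766 × 0.0053 = $11,478.5598
Total = $20,228.25444

$20,228.25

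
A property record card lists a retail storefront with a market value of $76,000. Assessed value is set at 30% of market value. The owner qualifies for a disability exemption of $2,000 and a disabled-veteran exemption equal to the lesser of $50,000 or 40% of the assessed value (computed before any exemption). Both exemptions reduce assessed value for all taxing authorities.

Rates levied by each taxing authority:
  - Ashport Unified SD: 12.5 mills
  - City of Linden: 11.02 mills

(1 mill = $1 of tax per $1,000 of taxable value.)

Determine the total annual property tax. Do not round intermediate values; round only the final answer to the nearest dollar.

$275

Assessed value = $76,000 × 0.3 = $22,800
Disabled-veteran exemption = min($50,000, 40% × $22,800) = min($50,000, $9,120) = $9,120 (percentage binds)
Taxable value = $22,800 − $2,000 − $9,120 = $11,680
Ashport Unified SD: $11,680 × 0.0125 = $146
City of Linden: $11,680 × 0.01102 = $128.7136
Total = $274.7136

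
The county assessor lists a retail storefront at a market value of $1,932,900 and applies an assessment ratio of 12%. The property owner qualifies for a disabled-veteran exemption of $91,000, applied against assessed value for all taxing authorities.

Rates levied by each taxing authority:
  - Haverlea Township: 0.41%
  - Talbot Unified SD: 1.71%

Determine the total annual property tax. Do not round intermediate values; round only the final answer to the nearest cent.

$2,988.10

Assessed value = $1,932,900 × 0.12 = $231,948
Taxable value = $231,948 − $91,000 = $140,948
Haverlea Township: $140,948 × 0.0041 = $577.8868
Talbot Unified SD: $140,948 × 0.0171 = $2,410.2108
Total = $577.8868 + $2,410.2108 = $2,988.0976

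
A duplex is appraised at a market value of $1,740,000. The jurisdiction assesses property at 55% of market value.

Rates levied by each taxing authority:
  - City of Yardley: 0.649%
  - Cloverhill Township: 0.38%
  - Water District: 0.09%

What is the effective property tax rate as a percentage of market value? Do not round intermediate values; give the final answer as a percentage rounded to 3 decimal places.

0.615%

Assessed value = $1,740,000 × 0.55 = $957,000
City of Yardley: $957,000 × 0.00649 = $6,210.93
Cloverhill Township: $957,000 × 0.0038 = $3,636.6
Water District: $957,000 × 0.0009 = $861.3
Total tax = $10,708.83
Effective rate = $10,708.83 ÷ $1,740,000 = 0.615% of market value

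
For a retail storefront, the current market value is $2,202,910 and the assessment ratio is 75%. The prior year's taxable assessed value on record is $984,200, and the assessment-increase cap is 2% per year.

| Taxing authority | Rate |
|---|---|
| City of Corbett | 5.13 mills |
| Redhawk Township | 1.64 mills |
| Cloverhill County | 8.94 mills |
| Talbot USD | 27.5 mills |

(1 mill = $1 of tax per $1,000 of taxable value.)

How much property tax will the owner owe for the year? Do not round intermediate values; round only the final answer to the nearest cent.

$43,377.83

Uncapped assessed value = $2,202,910 × 0.75 = $1,652,182.5
Cap limit = $984,200 × 1.02 = $1,003,884
Taxable assessed value = min($1,652,182.5, $1,003,884) = $1,003,884 (cap binds)
City of Corbett: $1,003,884 × 0.00513 = $5,149.92492
Redhawk Township: $1,003,884 × 0.00164 = $1,646.36976
Cloverhill County: $1,003,884 × 0.00894 = $8,974.72296
Talbot USD: $1,003,884 × 0.0275 = $27,606.81
Total = $43,377.82764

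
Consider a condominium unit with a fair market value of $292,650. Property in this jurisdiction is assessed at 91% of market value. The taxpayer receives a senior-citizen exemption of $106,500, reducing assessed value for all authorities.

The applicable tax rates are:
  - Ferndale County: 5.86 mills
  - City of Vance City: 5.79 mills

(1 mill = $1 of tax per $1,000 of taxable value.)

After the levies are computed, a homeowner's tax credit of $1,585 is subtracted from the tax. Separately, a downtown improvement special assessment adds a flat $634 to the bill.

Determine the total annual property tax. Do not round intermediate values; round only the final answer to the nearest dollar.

$911

Assessed value = $292,650 × 0.91 = $266,311.5
Taxable value = $266,311.5 − $106,500 = $159,811.5
Ferndale County: $159,811.5 × 0.00586 = $936.49539
City of Vance City: $159,811.5 × 0.00579 = $925.308585
Levies subtotal = $1,861.803975
After credit = $1,861.803975 − $1,585 = $276.803975
Total = $276.803975 + $634 = $910.803975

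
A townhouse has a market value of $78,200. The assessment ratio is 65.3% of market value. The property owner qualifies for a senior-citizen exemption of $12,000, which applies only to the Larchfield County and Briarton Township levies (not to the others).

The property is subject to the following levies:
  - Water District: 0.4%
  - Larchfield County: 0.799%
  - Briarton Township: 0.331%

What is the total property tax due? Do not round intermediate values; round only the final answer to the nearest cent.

Assessed value = $78,200 × 0.653 = $51,064.6
Water District: $51,064.6 × 0.004 = $204.2584
Larchfield County: ($51,064.6 − $12,000) × 0.00799 = $39,064.6 × 0.00799 = $312.126154
Briarton Township: ($51,064.6 − $12,000) × 0.00331 = $39,064.6 × 0.00331 = $129.303826
Total = $645.68838

$645.69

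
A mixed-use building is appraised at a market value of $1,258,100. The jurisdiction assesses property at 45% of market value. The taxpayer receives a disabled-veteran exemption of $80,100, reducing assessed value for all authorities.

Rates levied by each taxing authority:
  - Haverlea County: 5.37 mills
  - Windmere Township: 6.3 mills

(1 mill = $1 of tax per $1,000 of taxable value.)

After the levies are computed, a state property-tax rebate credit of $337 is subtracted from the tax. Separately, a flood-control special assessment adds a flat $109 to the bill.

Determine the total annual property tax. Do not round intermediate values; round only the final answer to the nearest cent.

Assessed value = $1,258,100 × 0.45 = $566,145
Taxable value = $566,145 − $80,100 = $486,045
Haverlea County: $486,045 × 0.00537 = $2,610.06165
Windmere Township: $486,045 × 0.0063 = $3,062.0835
Levies subtotal = $5,672.14515
After credit = $5,672.14515 − $337 = $5,335.14515
Total = $5,335.14515 + $109 = $5,444.14515

$5,444.15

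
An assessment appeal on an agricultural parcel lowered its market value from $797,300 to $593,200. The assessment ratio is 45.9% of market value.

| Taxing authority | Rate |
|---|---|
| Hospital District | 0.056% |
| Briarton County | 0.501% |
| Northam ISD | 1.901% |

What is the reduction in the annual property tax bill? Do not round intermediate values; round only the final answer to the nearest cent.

$2,302.70

Old assessed value = $797,300 × 0.459 = $365,960.7
New assessed value = $593,200 × 0.459 = $272,278.8
Combined rate = 0.00056 + 0.00501 + 0.01901 = 0.02458
Old tax = $365,960.7 × 0.02458 = $8,995.314006
New tax = $272,278.8 × 0.02458 = $6,692.612904
Reduction = $8,995.314006 − $6,692.612904 = $2,302.701102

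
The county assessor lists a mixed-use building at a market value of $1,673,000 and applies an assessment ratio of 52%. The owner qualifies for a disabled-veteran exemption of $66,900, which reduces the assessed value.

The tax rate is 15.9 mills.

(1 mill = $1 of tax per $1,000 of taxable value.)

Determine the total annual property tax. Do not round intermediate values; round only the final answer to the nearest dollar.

Assessed value = $1,673,000 × 0.52 = $869,960
Taxable value = $869,960 − $66,900 = $803,060
Tax = $803,060 × 0.0159 = $12,768.654

$12,769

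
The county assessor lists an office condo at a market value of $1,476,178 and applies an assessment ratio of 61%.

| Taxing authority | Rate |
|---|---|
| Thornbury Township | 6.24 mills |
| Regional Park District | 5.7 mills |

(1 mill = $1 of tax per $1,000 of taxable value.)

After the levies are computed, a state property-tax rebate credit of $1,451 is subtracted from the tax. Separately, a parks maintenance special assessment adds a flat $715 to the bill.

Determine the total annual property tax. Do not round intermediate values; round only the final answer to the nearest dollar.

Assessed value = $1,476,178 × 0.61 = $900,468.58
Thornbury Township: $900,468.58 × 0.00624 = $5,618.9239392
Regional Park District: $900,468.58 × 0.0057 = $5,132.670906
Levies subtotal = $10,751.5948452
After credit = $10,751.5948452 − $1,451 = $9,300.5948452
Total = $9,300.5948452 + $715 = $10,015.5948452

$10,016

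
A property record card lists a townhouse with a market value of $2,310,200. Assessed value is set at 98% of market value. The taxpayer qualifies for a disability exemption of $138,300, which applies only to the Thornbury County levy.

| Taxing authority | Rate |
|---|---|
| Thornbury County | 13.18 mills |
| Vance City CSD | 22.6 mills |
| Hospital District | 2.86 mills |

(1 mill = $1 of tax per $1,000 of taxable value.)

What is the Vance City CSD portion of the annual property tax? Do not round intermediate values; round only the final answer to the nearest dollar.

$51,166

Assessed value = $2,310,200 × 0.98 = $2,263,996
Vance City CSD taxable value = $2,263,996 (exemption does not apply)
Vance City CSD levy = $2,263,996 × 0.0226 = $51,166.3096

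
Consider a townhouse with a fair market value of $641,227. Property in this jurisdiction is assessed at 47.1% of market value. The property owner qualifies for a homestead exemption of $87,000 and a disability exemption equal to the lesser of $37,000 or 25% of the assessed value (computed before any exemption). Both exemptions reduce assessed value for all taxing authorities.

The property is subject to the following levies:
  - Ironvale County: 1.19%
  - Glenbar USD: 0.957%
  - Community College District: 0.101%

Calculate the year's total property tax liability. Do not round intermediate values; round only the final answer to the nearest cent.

$4,001.84

Assessed value = $641,227 × 0.471 = $302,017.917
Disability exemption = min($37,000, 25% × $302,017.917) = min($37,000, $75,504.47925) = $37,000 (dollar cap binds)
Taxable value = $302,017.917 − $87,000 − $37,000 = $178,017.917
Ironvale County: $178,017.917 × 0.0119 = $2,118.4132123
Glenbar USD: $178,017.917 × 0.00957 = $1,703.63146569
Community College District: $178,017.917 × 0.00101 = $179.79809617
Total = $4,001.84277416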